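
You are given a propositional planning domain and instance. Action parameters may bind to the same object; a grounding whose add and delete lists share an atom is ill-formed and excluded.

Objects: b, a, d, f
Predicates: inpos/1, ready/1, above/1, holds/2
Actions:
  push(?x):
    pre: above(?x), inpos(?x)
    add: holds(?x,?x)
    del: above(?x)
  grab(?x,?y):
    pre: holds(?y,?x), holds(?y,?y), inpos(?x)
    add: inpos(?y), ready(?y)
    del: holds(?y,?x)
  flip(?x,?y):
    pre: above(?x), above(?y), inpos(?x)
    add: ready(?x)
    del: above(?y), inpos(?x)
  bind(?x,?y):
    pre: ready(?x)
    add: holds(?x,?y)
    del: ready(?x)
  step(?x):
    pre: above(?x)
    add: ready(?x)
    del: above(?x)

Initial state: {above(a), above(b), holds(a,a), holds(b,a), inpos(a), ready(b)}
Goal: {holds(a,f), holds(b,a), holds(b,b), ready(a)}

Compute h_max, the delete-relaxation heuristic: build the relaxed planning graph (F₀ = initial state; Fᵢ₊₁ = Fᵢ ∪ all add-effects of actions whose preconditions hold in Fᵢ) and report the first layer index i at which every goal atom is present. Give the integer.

2

F0 = init (6 atoms)
F1 = F0 ∪ {holds(b,b), holds(b,d), holds(b,f), ready(a)}  (10 atoms)
F2 = F1 ∪ {holds(a,b), holds(a,d), holds(a,f), inpos(b)}  (14 atoms)
goal ⊆ F2  ⇒  h_max = 2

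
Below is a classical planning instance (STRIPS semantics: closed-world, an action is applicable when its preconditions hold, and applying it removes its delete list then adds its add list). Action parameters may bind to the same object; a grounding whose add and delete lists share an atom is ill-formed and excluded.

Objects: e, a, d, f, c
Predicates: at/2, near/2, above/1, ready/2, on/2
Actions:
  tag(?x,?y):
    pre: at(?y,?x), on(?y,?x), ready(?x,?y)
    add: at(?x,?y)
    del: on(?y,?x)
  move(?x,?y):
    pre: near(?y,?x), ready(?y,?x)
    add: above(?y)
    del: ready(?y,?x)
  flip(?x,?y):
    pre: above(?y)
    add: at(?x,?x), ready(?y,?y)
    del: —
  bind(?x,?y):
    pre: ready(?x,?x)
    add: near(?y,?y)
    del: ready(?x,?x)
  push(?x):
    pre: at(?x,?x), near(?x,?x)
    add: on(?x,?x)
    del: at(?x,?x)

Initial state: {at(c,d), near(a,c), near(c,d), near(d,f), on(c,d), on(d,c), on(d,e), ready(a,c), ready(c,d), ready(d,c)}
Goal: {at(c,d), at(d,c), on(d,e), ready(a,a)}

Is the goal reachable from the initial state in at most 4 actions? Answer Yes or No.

Yes

1. tag(d,c)  →  {at(c,d), at(d,c), near(a,c), near(c,d), near(d,f), on(d,c), on(d,e), ready(a,c), ready(c,d), ready(d,c)}
2. move(c,a)  →  {above(a), at(c,d), at(d,c), near(a,c), near(c,d), near(d,f), on(d,c), on(d,e), ready(c,d), ready(d,c)}
3. flip(e,a)  →  {above(a), at(c,d), at(d,c), at(e,e), near(a,c), near(c,d), near(d,f), on(d,c), on(d,e), ready(a,a), ready(c,d), ready(d,c)}
optimal plan length = 3; 3 ≤ 4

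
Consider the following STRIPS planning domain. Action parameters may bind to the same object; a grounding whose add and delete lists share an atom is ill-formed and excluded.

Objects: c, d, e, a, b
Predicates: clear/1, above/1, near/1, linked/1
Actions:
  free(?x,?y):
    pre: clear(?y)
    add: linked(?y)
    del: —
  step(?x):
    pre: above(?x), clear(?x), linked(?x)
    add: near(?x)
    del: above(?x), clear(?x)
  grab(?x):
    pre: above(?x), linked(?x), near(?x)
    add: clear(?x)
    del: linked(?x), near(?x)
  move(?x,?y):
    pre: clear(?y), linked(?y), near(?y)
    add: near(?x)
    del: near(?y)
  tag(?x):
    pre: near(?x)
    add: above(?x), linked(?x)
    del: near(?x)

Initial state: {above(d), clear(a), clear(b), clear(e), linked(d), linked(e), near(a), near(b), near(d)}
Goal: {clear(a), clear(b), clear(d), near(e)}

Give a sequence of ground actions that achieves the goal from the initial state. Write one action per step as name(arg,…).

1. free(c,a)  →  {above(d), clear(a), clear(b), clear(e), linked(a), linked(d), linked(e), near(a), near(b), near(d)}
2. grab(d)  →  {above(d), clear(a), clear(b), clear(d), clear(e), linked(a), linked(e), near(a), near(b)}
3. move(e,a)  →  {above(d), clear(a), clear(b), clear(d), clear(e), linked(a), linked(e), near(b), near(e)}

free(c,a); grab(d); move(e,a)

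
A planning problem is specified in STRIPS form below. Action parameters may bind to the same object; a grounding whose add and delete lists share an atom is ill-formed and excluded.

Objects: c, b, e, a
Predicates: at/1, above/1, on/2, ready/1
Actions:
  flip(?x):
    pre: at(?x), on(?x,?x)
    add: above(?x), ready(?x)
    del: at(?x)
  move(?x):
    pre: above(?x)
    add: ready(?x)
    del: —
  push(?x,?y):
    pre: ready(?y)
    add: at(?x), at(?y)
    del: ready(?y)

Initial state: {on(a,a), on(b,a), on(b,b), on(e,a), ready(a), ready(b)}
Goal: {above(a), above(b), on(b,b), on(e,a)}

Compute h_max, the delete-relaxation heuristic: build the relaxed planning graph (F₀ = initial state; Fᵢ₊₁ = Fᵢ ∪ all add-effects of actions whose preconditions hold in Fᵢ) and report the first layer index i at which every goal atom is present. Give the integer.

F0 = init (6 atoms)
F1 = F0 ∪ {at(a), at(b), at(c), at(e)}  (10 atoms)
F2 = F1 ∪ {above(a), above(b)}  (12 atoms)
goal ⊆ F2  ⇒  h_max = 2

2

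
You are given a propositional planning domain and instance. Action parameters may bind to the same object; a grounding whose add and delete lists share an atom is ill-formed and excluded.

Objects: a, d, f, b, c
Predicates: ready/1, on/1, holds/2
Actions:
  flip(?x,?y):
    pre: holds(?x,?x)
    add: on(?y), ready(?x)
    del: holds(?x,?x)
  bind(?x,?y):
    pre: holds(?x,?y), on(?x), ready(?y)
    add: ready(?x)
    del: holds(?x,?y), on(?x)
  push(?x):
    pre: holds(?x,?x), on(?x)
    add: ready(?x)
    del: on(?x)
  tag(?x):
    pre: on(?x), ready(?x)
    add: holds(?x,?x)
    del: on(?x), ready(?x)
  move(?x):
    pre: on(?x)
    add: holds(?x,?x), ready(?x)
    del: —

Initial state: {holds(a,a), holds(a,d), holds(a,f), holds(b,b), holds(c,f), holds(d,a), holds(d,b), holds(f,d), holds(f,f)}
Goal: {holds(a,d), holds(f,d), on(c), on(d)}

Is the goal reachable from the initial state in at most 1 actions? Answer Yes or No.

No

1. flip(a,d)  →  {holds(a,d), holds(a,f), holds(b,b), holds(c,f), holds(d,a), holds(d,b), holds(f,d), holds(f,f), on(d), ready(a)}
2. flip(f,c)  →  {holds(a,d), holds(a,f), holds(b,b), holds(c,f), holds(d,a), holds(d,b), holds(f,d), on(c), on(d), ready(a), ready(f)}
optimal plan length = 2; 2 > 1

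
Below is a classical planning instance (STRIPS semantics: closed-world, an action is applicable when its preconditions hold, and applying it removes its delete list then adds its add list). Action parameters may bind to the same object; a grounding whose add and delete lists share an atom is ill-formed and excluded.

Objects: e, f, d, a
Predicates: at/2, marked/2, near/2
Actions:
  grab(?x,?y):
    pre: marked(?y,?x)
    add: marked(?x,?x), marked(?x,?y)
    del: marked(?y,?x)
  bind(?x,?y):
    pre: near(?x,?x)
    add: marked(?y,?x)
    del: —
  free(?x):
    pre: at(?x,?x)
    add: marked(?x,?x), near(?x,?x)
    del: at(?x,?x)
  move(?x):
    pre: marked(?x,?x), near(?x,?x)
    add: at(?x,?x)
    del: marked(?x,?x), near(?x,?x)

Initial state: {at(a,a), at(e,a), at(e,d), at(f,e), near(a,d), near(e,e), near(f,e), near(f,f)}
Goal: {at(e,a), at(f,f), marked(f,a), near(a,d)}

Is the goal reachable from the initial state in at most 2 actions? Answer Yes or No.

1. bind(f,a)  →  {at(a,a), at(e,a), at(e,d), at(f,e), marked(a,f), near(a,d), near(e,e), near(f,e), near(f,f)}
2. grab(f,a)  →  {at(a,a), at(e,a), at(e,d), at(f,e), marked(f,a), marked(f,f), near(a,d), near(e,e), near(f,e), near(f,f)}
3. move(f)  →  {at(a,a), at(e,a), at(e,d), at(f,e), at(f,f), marked(f,a), near(a,d), near(e,e), near(f,e)}
optimal plan length = 3; 3 > 2

No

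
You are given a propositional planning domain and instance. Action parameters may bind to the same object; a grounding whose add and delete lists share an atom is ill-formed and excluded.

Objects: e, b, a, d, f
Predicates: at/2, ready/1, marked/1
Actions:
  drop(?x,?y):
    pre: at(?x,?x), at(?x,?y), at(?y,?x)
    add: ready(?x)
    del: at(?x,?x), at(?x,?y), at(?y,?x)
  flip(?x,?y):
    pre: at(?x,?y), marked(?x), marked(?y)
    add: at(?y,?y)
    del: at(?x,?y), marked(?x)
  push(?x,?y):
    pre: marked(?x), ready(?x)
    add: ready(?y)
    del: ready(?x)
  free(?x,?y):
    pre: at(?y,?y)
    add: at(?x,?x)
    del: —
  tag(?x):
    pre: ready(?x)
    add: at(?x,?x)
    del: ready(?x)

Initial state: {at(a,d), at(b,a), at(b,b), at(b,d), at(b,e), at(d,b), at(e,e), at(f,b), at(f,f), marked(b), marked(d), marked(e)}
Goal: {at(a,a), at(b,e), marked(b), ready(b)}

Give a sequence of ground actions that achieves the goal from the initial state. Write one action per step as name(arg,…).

1. drop(b,b)  →  {at(a,d), at(b,a), at(b,d), at(b,e), at(d,b), at(e,e), at(f,b), at(f,f), marked(b), marked(d), marked(e), ready(b)}
2. free(a,e)  →  {at(a,a), at(a,d), at(b,a), at(b,d), at(b,e), at(d,b), at(e,e), at(f,b), at(f,f), marked(b), marked(d), marked(e), ready(b)}

drop(b,b); free(a,e)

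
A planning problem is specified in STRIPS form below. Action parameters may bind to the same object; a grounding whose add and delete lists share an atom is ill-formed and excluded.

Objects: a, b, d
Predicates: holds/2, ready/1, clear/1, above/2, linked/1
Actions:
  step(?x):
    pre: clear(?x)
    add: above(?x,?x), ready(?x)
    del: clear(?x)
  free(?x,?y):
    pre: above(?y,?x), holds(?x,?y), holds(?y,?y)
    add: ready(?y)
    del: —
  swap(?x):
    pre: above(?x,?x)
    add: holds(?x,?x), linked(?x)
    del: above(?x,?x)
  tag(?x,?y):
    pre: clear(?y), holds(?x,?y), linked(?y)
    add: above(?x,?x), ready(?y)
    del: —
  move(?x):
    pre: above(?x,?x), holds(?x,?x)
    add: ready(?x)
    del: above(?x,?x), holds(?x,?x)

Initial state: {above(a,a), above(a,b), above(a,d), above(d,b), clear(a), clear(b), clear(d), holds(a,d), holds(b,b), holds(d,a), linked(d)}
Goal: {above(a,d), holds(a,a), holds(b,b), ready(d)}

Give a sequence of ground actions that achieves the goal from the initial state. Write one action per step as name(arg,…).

step(d); swap(a)

1. step(d)  →  {above(a,a), above(a,b), above(a,d), above(d,b), above(d,d), clear(a), clear(b), holds(a,d), holds(b,b), holds(d,a), linked(d), ready(d)}
2. swap(a)  →  {above(a,b), above(a,d), above(d,b), above(d,d), clear(a), clear(b), holds(a,a), holds(a,d), holds(b,b), holds(d,a), linked(a), linked(d), ready(d)}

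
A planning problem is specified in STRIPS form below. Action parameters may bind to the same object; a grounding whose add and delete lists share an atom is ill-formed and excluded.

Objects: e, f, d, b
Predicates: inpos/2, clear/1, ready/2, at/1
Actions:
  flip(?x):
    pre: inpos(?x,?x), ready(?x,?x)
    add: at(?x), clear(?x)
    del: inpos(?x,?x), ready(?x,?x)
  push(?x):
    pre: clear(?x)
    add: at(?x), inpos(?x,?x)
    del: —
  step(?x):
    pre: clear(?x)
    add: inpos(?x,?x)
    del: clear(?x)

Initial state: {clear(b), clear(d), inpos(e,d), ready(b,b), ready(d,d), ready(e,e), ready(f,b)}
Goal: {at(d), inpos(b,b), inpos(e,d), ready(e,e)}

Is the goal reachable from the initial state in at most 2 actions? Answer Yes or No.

1. push(d)  →  {at(d), clear(b), clear(d), inpos(d,d), inpos(e,d), ready(b,b), ready(d,d), ready(e,e), ready(f,b)}
2. push(b)  →  {at(b), at(d), clear(b), clear(d), inpos(b,b), inpos(d,d), inpos(e,d), ready(b,b), ready(d,d), ready(e,e), ready(f,b)}
optimal plan length = 2; 2 ≤ 2

Yes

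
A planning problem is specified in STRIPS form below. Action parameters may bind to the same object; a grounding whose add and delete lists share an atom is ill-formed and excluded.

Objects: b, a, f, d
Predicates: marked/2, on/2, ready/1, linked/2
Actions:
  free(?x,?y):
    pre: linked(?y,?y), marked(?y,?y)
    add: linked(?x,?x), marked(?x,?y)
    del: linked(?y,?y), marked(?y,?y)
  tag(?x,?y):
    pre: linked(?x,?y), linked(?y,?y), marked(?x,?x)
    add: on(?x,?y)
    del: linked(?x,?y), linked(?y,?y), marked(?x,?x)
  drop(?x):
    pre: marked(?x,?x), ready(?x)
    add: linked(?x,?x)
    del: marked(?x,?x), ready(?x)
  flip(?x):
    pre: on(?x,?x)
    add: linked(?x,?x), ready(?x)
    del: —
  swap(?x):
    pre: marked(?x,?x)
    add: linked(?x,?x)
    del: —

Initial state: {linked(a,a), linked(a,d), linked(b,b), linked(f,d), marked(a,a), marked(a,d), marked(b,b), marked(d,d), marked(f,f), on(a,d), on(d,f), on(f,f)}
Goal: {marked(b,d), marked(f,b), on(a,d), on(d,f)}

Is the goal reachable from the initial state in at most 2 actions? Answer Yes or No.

1. free(f,b)  →  {linked(a,a), linked(a,d), linked(f,d), linked(f,f), marked(a,a), marked(a,d), marked(d,d), marked(f,b), marked(f,f), on(a,d), on(d,f), on(f,f)}
2. free(d,a)  →  {linked(a,d), linked(d,d), linked(f,d), linked(f,f), marked(a,d), marked(d,a), marked(d,d), marked(f,b), marked(f,f), on(a,d), on(d,f), on(f,f)}
3. free(b,d)  →  {linked(a,d), linked(b,b), linked(f,d), linked(f,f), marked(a,d), marked(b,d), marked(d,a), marked(f,b), marked(f,f), on(a,d), on(d,f), on(f,f)}
optimal plan length = 3; 3 > 2

No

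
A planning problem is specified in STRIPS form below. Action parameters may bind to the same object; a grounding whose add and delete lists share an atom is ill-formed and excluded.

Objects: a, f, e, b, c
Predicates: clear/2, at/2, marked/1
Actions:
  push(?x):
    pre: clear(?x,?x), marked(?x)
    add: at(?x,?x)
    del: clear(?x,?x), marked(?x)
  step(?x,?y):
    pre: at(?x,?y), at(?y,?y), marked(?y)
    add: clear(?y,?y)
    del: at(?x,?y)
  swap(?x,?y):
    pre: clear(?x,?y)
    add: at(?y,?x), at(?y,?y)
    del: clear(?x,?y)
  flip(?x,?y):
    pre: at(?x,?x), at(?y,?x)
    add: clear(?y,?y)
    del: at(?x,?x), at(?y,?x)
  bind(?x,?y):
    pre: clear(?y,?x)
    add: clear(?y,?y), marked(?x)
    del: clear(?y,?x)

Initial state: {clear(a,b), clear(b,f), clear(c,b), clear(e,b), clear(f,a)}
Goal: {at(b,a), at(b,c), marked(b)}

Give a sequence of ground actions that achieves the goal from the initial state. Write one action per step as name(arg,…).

1. swap(a,b)  →  {at(b,a), at(b,b), clear(b,f), clear(c,b), clear(e,b), clear(f,a)}
2. swap(c,b)  →  {at(b,a), at(b,b), at(b,c), clear(b,f), clear(e,b), clear(f,a)}
3. bind(b,e)  →  {at(b,a), at(b,b), at(b,c), clear(b,f), clear(e,e), clear(f,a), marked(b)}

swap(a,b); swap(c,b); bind(b,e)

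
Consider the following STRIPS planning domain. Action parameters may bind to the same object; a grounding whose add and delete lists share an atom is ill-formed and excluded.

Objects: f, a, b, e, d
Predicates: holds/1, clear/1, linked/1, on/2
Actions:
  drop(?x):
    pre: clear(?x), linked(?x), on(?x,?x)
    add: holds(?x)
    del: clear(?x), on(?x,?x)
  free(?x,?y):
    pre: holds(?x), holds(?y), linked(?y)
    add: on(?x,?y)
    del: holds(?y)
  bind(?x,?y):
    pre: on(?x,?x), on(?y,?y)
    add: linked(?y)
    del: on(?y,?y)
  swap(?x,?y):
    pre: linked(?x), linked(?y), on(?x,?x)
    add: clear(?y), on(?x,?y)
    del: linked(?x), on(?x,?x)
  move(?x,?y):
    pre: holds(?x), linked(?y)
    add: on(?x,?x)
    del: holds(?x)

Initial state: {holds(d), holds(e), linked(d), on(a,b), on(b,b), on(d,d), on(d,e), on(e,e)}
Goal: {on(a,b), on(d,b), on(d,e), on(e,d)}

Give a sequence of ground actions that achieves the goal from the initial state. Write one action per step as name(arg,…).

1. free(e,d)  →  {holds(e), linked(d), on(a,b), on(b,b), on(d,d), on(d,e), on(e,d), on(e,e)}
2. bind(b,b)  →  {holds(e), linked(b), linked(d), on(a,b), on(d,d), on(d,e), on(e,d), on(e,e)}
3. swap(d,b)  →  {clear(b), holds(e), linked(b), on(a,b), on(d,b), on(d,e), on(e,d), on(e,e)}

free(e,d); bind(b,b); swap(d,b)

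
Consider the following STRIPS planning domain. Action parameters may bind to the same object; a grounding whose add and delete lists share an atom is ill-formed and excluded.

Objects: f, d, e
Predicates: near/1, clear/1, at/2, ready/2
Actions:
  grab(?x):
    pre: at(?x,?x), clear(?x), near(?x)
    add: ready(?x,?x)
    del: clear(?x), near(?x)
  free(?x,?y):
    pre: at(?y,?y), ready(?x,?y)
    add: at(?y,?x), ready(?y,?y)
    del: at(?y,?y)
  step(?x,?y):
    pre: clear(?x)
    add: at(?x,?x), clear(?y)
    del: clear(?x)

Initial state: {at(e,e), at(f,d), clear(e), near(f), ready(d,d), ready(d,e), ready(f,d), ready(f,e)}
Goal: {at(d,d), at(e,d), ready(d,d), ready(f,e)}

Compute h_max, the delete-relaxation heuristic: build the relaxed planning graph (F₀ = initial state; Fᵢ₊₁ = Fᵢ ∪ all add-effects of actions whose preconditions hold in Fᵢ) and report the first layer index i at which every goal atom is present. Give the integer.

2

F0 = init (8 atoms)
F1 = F0 ∪ {at(e,d), at(e,f), clear(d), clear(f), ready(e,e)}  (13 atoms)
F2 = F1 ∪ {at(d,d), at(f,f)}  (15 atoms)
goal ⊆ F2  ⇒  h_max = 2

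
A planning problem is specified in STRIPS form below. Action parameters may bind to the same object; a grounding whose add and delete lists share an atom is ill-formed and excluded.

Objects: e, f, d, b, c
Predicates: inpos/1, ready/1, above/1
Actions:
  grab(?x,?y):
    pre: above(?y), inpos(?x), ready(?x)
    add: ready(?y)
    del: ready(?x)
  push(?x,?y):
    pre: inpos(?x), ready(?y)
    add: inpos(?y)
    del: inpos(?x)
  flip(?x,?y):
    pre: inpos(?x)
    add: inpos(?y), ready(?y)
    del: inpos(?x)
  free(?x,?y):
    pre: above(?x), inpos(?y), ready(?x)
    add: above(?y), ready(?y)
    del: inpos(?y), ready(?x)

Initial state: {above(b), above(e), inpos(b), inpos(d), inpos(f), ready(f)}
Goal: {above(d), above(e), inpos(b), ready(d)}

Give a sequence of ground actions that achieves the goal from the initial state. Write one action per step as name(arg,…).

grab(f,e); free(e,d)

1. grab(f,e)  →  {above(b), above(e), inpos(b), inpos(d), inpos(f), ready(e)}
2. free(e,d)  →  {above(b), above(d), above(e), inpos(b), inpos(f), ready(d)}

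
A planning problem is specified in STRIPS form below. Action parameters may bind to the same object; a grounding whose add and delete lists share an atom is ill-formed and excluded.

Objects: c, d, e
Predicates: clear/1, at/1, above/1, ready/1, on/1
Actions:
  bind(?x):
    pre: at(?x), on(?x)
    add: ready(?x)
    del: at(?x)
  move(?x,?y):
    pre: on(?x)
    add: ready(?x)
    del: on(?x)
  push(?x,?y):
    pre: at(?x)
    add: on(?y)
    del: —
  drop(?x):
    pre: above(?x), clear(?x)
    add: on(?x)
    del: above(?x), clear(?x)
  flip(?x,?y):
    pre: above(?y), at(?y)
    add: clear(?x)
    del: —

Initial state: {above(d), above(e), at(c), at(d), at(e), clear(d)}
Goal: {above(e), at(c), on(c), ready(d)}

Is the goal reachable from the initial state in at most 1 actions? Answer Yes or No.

No

1. push(c,c)  →  {above(d), above(e), at(c), at(d), at(e), clear(d), on(c)}
2. push(c,d)  →  {above(d), above(e), at(c), at(d), at(e), clear(d), on(c), on(d)}
3. bind(d)  →  {above(d), above(e), at(c), at(e), clear(d), on(c), on(d), ready(d)}
optimal plan length = 3; 3 > 1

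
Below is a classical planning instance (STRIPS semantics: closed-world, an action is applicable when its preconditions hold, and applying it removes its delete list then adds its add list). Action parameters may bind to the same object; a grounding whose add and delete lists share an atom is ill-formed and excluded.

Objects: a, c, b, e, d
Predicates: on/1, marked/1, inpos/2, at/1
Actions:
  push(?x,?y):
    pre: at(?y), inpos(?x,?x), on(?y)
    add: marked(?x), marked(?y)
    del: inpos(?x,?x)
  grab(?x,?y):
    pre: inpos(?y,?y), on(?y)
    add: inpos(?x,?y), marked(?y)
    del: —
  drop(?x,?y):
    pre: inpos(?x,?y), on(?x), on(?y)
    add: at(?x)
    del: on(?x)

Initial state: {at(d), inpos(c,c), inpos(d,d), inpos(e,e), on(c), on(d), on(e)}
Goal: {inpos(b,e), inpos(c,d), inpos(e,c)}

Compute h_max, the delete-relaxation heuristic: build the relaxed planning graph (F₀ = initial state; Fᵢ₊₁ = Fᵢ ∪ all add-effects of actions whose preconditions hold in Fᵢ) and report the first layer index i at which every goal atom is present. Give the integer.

F0 = init (7 atoms)
F1 = F0 ∪ {at(c), at(e), inpos(a,c), inpos(a,d), inpos(a,e), inpos(b,c), inpos(b,d), inpos(b,e), inpos(c,d), inpos(c,e), inpos(d,c), inpos(d,e), inpos(e,c), inpos(e,d), marked(c), marked(d), marked(e)}  (24 atoms)
goal ⊆ F1  ⇒  h_max = 1

1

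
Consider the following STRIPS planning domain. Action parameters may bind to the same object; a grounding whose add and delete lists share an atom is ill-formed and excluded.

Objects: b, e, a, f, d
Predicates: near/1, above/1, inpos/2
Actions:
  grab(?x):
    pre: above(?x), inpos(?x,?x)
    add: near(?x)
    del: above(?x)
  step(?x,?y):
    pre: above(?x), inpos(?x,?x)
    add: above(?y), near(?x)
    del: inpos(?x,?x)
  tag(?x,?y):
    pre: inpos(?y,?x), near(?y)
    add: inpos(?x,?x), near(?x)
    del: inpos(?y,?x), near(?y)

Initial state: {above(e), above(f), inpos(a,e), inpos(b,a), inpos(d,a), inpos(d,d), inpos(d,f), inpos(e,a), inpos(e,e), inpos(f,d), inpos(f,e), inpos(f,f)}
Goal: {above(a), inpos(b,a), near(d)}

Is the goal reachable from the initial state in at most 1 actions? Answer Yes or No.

No

1. step(e,d)  →  {above(d), above(e), above(f), inpos(a,e), inpos(b,a), inpos(d,a), inpos(d,d), inpos(d,f), inpos(e,a), inpos(f,d), inpos(f,e), inpos(f,f), near(e)}
2. step(d,a)  →  {above(a), above(d), above(e), above(f), inpos(a,e), inpos(b,a), inpos(d,a), inpos(d,f), inpos(e,a), inpos(f,d), inpos(f,e), inpos(f,f), near(d), near(e)}
optimal plan length = 2; 2 > 1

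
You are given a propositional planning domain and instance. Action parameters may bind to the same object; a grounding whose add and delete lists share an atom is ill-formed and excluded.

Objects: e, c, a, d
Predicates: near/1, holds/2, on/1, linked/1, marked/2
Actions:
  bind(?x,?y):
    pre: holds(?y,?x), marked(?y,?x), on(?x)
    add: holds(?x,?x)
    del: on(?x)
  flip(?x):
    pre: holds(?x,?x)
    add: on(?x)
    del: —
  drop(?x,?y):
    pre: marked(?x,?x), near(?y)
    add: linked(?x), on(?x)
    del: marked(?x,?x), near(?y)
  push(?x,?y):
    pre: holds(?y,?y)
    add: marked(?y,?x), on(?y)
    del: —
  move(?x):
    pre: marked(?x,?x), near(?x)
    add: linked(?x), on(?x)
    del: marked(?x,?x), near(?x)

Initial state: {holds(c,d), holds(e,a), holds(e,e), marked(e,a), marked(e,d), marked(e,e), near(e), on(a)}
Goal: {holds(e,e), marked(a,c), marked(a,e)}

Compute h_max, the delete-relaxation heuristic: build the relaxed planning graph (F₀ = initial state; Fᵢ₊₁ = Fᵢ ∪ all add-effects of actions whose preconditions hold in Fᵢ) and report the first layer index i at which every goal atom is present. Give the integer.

2

F0 = init (8 atoms)
F1 = F0 ∪ {holds(a,a), linked(e), marked(e,c), on(e)}  (12 atoms)
F2 = F1 ∪ {marked(a,a), marked(a,c), marked(a,d), marked(a,e)}  (16 atoms)
goal ⊆ F2  ⇒  h_max = 2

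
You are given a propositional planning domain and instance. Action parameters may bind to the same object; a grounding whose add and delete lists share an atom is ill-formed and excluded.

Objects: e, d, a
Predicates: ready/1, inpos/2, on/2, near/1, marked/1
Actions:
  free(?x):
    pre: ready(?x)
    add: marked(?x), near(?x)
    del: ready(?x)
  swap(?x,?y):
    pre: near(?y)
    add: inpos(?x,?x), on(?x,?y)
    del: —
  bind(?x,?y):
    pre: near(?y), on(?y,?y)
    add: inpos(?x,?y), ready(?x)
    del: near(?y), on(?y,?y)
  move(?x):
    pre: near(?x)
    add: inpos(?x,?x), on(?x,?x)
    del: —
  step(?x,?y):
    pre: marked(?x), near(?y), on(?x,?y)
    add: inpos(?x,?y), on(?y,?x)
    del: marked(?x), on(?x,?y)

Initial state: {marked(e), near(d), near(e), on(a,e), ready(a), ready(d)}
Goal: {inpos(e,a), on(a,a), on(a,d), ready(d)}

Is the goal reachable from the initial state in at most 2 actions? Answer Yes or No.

No

1. free(a)  →  {marked(a), marked(e), near(a), near(d), near(e), on(a,e), ready(d)}
2. swap(e,a)  →  {inpos(e,e), marked(a), marked(e), near(a), near(d), near(e), on(a,e), on(e,a), ready(d)}
3. swap(a,d)  →  {inpos(a,a), inpos(e,e), marked(a), marked(e), near(a), near(d), near(e), on(a,d), on(a,e), on(e,a), ready(d)}
4. swap(a,a)  →  {inpos(a,a), inpos(e,e), marked(a), marked(e), near(a), near(d), near(e), on(a,a), on(a,d), on(a,e), on(e,a), ready(d)}
5. step(e,a)  →  {inpos(a,a), inpos(e,a), inpos(e,e), marked(a), near(a), near(d), near(e), on(a,a), on(a,d), on(a,e), ready(d)}
optimal plan length = 5; 5 > 2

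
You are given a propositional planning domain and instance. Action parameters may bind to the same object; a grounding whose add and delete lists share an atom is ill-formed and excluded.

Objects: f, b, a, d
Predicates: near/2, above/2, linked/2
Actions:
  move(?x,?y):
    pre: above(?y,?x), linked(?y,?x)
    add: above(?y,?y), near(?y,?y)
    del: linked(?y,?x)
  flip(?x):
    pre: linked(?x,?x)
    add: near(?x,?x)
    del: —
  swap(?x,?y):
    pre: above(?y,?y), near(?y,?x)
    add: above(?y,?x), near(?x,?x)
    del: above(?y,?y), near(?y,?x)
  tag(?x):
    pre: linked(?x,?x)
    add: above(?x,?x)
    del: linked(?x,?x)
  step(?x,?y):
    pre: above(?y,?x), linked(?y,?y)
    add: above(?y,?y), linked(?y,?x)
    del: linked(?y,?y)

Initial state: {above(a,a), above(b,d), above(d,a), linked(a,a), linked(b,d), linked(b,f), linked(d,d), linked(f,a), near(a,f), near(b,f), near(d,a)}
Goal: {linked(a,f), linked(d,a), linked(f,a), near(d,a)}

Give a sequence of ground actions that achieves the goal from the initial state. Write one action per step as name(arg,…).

1. swap(f,a)  →  {above(a,f), above(b,d), above(d,a), linked(a,a), linked(b,d), linked(b,f), linked(d,d), linked(f,a), near(b,f), near(d,a), near(f,f)}
2. step(f,a)  →  {above(a,a), above(a,f), above(b,d), above(d,a), linked(a,f), linked(b,d), linked(b,f), linked(d,d), linked(f,a), near(b,f), near(d,a), near(f,f)}
3. step(a,d)  →  {above(a,a), above(a,f), above(b,d), above(d,a), above(d,d), linked(a,f), linked(b,d), linked(b,f), linked(d,a), linked(f,a), near(b,f), near(d,a), near(f,f)}

swap(f,a); step(f,a); step(a,d)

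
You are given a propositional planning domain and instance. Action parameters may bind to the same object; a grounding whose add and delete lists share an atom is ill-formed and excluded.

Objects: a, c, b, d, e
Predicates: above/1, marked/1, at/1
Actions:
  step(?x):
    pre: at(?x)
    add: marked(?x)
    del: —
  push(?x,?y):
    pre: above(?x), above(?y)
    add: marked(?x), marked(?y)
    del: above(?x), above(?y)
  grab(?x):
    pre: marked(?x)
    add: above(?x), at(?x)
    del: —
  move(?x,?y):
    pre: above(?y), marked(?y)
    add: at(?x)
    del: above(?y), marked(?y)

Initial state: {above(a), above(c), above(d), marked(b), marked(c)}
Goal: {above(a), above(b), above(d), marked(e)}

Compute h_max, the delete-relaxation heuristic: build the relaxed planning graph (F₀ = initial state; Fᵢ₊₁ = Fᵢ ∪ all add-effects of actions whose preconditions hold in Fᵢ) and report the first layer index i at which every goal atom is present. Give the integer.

2

F0 = init (5 atoms)
F1 = F0 ∪ {above(b), at(a), at(b), at(c), at(d), at(e), marked(a), marked(d)}  (13 atoms)
F2 = F1 ∪ {marked(e)}  (14 atoms)
goal ⊆ F2  ⇒  h_max = 2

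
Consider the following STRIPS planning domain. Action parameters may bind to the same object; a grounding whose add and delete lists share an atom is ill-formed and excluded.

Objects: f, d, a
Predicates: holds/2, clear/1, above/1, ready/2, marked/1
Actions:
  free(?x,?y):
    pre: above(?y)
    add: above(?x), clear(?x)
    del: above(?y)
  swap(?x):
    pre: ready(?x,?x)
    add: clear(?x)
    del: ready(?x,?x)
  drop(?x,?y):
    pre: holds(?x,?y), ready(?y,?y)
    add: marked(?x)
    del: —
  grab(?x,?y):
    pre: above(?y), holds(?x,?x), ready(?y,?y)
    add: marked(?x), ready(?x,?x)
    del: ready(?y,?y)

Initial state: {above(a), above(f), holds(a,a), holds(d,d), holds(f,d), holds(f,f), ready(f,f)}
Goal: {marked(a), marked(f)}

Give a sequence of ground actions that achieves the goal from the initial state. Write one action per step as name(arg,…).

1. drop(f,f)  →  {above(a), above(f), holds(a,a), holds(d,d), holds(f,d), holds(f,f), marked(f), ready(f,f)}
2. grab(a,f)  →  {above(a), above(f), holds(a,a), holds(d,d), holds(f,d), holds(f,f), marked(a), marked(f), ready(a,a)}

drop(f,f); grab(a,f)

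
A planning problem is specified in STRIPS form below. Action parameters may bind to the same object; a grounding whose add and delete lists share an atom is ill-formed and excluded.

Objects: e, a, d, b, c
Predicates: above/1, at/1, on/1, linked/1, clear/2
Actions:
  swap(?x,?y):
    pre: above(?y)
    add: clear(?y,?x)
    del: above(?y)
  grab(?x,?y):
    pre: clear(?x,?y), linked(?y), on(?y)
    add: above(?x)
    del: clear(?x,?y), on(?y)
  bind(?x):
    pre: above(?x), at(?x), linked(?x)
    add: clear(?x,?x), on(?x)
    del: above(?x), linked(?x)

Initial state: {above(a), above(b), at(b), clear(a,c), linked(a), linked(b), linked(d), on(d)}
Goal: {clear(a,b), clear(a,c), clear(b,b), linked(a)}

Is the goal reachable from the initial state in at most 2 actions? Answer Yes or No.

Yes

1. swap(b,a)  →  {above(b), at(b), clear(a,b), clear(a,c), linked(a), linked(b), linked(d), on(d)}
2. swap(b,b)  →  {at(b), clear(a,b), clear(a,c), clear(b,b), linked(a), linked(b), linked(d), on(d)}
optimal plan length = 2; 2 ≤ 2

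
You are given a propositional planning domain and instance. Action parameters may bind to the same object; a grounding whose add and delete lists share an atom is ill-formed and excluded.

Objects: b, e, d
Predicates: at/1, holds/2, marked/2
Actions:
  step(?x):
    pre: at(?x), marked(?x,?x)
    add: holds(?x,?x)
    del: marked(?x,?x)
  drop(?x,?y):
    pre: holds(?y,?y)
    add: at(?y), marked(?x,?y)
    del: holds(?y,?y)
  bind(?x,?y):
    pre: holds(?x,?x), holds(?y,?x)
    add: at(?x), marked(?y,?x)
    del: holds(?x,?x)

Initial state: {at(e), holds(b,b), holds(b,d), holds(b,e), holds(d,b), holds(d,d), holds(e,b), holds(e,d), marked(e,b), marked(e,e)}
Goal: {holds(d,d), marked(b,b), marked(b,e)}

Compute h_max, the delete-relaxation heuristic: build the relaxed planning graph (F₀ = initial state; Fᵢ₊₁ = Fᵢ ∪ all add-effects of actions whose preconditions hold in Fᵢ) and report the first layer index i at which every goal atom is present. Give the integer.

F0 = init (10 atoms)
F1 = F0 ∪ {at(b), at(d), holds(e,e), marked(b,b), marked(b,d), marked(d,b), marked(d,d), marked(e,d)}  (18 atoms)
F2 = F1 ∪ {marked(b,e), marked(d,e)}  (20 atoms)
goal ⊆ F2  ⇒  h_max = 2

2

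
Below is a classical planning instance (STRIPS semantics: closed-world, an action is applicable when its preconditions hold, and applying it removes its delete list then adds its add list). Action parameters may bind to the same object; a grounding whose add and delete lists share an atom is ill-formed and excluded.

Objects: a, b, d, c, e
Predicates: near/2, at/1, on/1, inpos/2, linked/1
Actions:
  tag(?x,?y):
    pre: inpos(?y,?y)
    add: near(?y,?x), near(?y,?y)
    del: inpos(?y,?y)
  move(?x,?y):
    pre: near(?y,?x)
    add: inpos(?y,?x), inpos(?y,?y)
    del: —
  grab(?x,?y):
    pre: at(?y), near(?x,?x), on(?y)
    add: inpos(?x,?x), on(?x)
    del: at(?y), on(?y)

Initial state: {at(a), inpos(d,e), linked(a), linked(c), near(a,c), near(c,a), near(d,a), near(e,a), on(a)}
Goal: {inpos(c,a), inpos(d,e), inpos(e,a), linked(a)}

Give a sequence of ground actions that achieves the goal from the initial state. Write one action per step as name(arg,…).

1. move(a,c)  →  {at(a), inpos(c,a), inpos(c,c), inpos(d,e), linked(a), linked(c), near(a,c), near(c,a), near(d,a), near(e,a), on(a)}
2. move(a,e)  →  {at(a), inpos(c,a), inpos(c,c), inpos(d,e), inpos(e,a), inpos(e,e), linked(a), linked(c), near(a,c), near(c,a), near(d,a), near(e,a), on(a)}

move(a,c); move(a,e)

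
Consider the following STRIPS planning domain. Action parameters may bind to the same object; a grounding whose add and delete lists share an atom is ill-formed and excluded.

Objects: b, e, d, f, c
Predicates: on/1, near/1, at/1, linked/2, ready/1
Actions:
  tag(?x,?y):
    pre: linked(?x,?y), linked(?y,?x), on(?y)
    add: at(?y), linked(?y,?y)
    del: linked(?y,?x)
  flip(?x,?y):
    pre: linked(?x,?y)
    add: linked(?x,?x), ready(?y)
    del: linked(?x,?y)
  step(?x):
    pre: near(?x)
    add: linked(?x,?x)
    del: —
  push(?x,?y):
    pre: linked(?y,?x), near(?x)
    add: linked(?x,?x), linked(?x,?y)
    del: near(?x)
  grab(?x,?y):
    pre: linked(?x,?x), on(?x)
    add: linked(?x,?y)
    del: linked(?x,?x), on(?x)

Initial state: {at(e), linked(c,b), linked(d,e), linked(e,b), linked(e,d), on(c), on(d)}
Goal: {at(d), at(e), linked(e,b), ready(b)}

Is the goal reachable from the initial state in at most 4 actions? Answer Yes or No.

1. tag(e,d)  →  {at(d), at(e), linked(c,b), linked(d,d), linked(e,b), linked(e,d), on(c), on(d)}
2. flip(c,b)  →  {at(d), at(e), linked(c,c), linked(d,d), linked(e,b), linked(e,d), on(c), on(d), ready(b)}
optimal plan length = 2; 2 ≤ 4

Yes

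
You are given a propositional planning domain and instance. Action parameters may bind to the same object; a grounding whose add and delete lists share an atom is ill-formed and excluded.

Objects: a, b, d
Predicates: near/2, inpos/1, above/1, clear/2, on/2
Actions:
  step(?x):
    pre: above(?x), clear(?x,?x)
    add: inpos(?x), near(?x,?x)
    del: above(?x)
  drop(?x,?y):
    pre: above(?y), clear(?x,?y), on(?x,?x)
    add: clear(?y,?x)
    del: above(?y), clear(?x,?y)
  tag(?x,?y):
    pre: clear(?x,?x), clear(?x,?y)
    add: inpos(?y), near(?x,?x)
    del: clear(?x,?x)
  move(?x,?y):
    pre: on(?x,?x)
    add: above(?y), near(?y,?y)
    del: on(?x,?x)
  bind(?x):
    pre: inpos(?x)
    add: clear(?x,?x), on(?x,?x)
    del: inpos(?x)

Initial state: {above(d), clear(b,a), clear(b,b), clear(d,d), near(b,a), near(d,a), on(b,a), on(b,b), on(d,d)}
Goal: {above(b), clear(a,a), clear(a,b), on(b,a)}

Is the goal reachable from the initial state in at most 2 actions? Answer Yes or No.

1. tag(b,a)  →  {above(d), clear(b,a), clear(d,d), inpos(a), near(b,a), near(b,b), near(d,a), on(b,a), on(b,b), on(d,d)}
2. move(d,a)  →  {above(a), above(d), clear(b,a), clear(d,d), inpos(a), near(a,a), near(b,a), near(b,b), near(d,a), on(b,a), on(b,b)}
3. drop(b,a)  →  {above(d), clear(a,b), clear(d,d), inpos(a), near(a,a), near(b,a), near(b,b), near(d,a), on(b,a), on(b,b)}
4. move(b,b)  →  {above(b), above(d), clear(a,b), clear(d,d), inpos(a), near(a,a), near(b,a), near(b,b), near(d,a), on(b,a)}
5. bind(a)  →  {above(b), above(d), clear(a,a), clear(a,b), clear(d,d), near(a,a), near(b,a), near(b,b), near(d,a), on(a,a), on(b,a)}
optimal plan length = 5; 5 > 2

No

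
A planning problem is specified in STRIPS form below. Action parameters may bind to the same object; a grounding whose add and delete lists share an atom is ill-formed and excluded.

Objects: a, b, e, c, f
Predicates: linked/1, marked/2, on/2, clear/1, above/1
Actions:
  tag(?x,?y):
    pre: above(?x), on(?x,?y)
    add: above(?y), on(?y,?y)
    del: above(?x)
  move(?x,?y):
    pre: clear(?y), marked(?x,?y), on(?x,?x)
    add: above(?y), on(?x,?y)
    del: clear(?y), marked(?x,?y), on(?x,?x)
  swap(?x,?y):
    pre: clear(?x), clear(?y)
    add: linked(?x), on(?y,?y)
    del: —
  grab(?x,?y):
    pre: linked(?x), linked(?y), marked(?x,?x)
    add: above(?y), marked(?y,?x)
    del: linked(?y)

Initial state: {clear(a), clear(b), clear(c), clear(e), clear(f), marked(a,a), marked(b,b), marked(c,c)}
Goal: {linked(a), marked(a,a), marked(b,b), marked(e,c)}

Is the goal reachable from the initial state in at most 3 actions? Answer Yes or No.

No

1. swap(a,a)  →  {clear(a), clear(b), clear(c), clear(e), clear(f), linked(a), marked(a,a), marked(b,b), marked(c,c), on(a,a)}
2. swap(e,a)  →  {clear(a), clear(b), clear(c), clear(e), clear(f), linked(a), linked(e), marked(a,a), marked(b,b), marked(c,c), on(a,a)}
3. swap(c,a)  →  {clear(a), clear(b), clear(c), clear(e), clear(f), linked(a), linked(c), linked(e), marked(a,a), marked(b,b), marked(c,c), on(a,a)}
4. grab(c,e)  →  {above(e), clear(a), clear(b), clear(c), clear(e), clear(f), linked(a), linked(c), marked(a,a), marked(b,b), marked(c,c), marked(e,c), on(a,a)}
optimal plan length = 4; 4 > 3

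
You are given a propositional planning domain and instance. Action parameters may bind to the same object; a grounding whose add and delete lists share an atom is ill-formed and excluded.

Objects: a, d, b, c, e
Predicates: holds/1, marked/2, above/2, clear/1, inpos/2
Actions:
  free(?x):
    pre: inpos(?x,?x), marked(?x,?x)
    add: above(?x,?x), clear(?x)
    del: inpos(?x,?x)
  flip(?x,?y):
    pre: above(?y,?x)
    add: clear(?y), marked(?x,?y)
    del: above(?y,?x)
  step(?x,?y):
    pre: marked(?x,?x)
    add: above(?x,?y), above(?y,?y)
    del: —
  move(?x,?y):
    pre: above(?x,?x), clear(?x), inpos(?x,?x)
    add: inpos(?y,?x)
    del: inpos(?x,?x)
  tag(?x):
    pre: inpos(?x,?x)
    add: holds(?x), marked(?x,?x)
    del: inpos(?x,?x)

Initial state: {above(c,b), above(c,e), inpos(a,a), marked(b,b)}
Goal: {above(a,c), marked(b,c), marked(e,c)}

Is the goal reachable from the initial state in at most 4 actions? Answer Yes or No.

1. flip(b,c)  →  {above(c,e), clear(c), inpos(a,a), marked(b,b), marked(b,c)}
2. flip(e,c)  →  {clear(c), inpos(a,a), marked(b,b), marked(b,c), marked(e,c)}
3. tag(a)  →  {clear(c), holds(a), marked(a,a), marked(b,b), marked(b,c), marked(e,c)}
4. step(a,c)  →  {above(a,c), above(c,c), clear(c), holds(a), marked(a,a), marked(b,b), marked(b,c), marked(e,c)}
optimal plan length = 4; 4 ≤ 4

Yes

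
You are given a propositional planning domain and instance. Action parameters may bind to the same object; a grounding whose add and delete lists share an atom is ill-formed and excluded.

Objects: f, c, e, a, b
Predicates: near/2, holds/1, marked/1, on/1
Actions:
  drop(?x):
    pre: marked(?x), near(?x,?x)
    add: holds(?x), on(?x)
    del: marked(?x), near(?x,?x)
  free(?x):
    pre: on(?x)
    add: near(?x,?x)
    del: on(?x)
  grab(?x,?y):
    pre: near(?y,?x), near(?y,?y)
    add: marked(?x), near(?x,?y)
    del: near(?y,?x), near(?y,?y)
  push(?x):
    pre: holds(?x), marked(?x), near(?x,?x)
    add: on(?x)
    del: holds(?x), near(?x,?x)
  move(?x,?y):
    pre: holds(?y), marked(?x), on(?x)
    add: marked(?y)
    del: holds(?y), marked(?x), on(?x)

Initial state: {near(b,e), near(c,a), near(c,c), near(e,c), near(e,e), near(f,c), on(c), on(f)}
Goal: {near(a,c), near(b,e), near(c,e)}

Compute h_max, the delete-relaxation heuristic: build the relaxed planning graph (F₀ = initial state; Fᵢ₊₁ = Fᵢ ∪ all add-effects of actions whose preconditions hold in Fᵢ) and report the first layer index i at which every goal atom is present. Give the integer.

F0 = init (8 atoms)
F1 = F0 ∪ {marked(a), marked(c), near(a,c), near(c,e), near(f,f)}  (13 atoms)
goal ⊆ F1  ⇒  h_max = 1

1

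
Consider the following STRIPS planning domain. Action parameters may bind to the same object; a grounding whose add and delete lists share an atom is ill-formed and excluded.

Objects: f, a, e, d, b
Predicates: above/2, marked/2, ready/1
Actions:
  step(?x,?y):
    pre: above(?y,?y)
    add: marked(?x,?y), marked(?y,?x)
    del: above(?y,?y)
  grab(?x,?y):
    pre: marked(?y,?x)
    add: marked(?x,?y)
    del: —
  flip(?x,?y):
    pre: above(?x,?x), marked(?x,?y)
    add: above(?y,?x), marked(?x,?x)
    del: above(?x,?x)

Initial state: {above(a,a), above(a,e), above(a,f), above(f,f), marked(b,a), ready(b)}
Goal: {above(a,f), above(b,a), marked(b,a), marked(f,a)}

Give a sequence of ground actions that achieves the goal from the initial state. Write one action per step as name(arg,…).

step(a,f); grab(a,b); flip(a,b)

1. step(a,f)  →  {above(a,a), above(a,e), above(a,f), marked(a,f), marked(b,a), marked(f,a), ready(b)}
2. grab(a,b)  →  {above(a,a), above(a,e), above(a,f), marked(a,b), marked(a,f), marked(b,a), marked(f,a), ready(b)}
3. flip(a,b)  →  {above(a,e), above(a,f), above(b,a), marked(a,a), marked(a,b), marked(a,f), marked(b,a), marked(f,a), ready(b)}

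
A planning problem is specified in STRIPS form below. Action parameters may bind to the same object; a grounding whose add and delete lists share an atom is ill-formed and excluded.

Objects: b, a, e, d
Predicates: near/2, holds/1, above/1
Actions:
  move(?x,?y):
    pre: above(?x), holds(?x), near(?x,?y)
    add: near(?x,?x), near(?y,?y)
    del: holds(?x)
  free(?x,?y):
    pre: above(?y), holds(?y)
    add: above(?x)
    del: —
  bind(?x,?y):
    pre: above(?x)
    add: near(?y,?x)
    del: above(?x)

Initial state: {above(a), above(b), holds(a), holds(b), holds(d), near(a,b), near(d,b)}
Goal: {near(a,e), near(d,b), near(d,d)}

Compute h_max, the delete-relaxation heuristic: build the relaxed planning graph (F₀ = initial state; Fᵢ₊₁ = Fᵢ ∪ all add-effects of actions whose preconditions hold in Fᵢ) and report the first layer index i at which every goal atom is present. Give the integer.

F0 = init (7 atoms)
F1 = F0 ∪ {above(d), above(e), near(a,a), near(b,a), near(b,b), near(d,a), near(e,a), near(e,b)}  (15 atoms)
F2 = F1 ∪ {near(a,d), near(a,e), near(b,d), near(b,e), near(d,d), near(d,e), near(e,d), near(e,e)}  (23 atoms)
goal ⊆ F2  ⇒  h_max = 2

2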